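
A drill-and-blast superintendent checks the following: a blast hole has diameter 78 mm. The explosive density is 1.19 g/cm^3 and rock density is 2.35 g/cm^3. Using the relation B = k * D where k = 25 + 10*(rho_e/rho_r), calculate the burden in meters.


First, compute k:
rho_e / rho_r = 1.19 / 2.35 = 0.5063829787
k = 25 + 10 * 0.5063829787 = 30.06382979
Then, compute burden:
B = k * D / 1000 = 30.06382979 * 78 / 1000
= 2344.978723 / 1000
= 2.345 m

2.345 m


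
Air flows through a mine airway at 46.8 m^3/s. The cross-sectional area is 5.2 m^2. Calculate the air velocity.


Velocity = flow rate / cross-sectional area
= 46.8 / 5.2
= 9.0 m/s

9.0 m/s


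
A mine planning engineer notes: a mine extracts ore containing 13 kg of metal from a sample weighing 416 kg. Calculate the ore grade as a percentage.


Ore grade = (metal mass / ore mass) * 100
= (13 / 416) * 100
= 0.03125 * 100
= 3.125%

3.125%


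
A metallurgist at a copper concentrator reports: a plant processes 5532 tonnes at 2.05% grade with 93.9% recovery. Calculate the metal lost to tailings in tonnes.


Total metal in feed:
= 5532 * 2.05 / 100 = 113.406 tonnes
Metal recovered:
= 113.406 * 93.9 / 100 = 106.488234 tonnes
Metal lost to tailings:
= 113.406 - 106.488234
= 6.9178 tonnes

6.9178 tonnes


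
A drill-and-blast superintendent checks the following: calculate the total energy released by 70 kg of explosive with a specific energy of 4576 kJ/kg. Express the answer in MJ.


Energy = mass * specific_energy / 1000
= 70 * 4576 / 1000
= 320320 / 1000
= 320.32 MJ

320.32 MJ


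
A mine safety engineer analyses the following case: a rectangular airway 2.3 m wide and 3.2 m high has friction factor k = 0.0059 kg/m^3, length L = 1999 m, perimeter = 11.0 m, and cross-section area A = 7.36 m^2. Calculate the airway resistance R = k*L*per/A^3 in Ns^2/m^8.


0.3254 Ns^2/m^8

Compute the numerator:
k * L * per = 0.0059 * 1999 * 11.0
= 129.7351
Compute the denominator:
A^3 = 7.36^3 = 398.688256
Resistance:
R = 129.7351 / 398.688256
= 0.3254 Ns^2/m^8


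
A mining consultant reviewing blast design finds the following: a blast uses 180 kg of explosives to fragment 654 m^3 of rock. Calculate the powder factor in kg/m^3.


0.2752 kg/m^3

Powder factor = explosive mass / rock volume
= 180 / 654
= 0.2752 kg/m^3


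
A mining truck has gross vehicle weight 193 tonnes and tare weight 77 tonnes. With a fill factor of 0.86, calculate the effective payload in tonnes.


99.76 tonnes

Maximum payload = gross - tare
= 193 - 77 = 116 tonnes
Effective payload = max payload * fill factor
= 116 * 0.86
= 99.76 tonnes


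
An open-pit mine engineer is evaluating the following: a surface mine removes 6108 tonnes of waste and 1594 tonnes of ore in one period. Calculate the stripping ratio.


3.8319

Stripping ratio = waste tonnage / ore tonnage
= 6108 / 1594
= 3.8319


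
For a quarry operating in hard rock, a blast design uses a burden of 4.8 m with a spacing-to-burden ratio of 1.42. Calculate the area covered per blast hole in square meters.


First, find the spacing:
Spacing = burden * ratio = 4.8 * 1.42
= 6.816 m
Then, calculate the area:
Area = burden * spacing = 4.8 * 6.816
= 32.7168 m^2

32.7168 m^2


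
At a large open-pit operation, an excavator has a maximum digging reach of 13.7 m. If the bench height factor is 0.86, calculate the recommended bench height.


11.782 m

Bench height = reach * factor
= 13.7 * 0.86
= 11.782 m


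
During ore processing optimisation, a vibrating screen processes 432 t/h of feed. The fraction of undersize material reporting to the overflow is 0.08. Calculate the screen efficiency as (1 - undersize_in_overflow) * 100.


Screen efficiency = (1 - fraction of undersize in overflow) * 100
= (1 - 0.08) * 100
= 0.92 * 100
= 92.0%

92.0%


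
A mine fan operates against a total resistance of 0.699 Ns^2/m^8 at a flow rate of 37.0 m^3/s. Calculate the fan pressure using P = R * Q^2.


Compute Q^2:
Q^2 = 37.0^2 = 1369.0
Compute pressure:
P = R * Q^2 = 0.699 * 1369.0
= 956.931 Pa

956.931 Pa


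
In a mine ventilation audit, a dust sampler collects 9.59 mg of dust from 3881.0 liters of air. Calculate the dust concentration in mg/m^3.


Convert liters to m^3: 1 m^3 = 1000 L
Concentration = mass / volume * 1000
= 9.59 / 3881.0 * 1000
= 0.002471012626 * 1000
= 2.471 mg/m^3

2.471 mg/m^3


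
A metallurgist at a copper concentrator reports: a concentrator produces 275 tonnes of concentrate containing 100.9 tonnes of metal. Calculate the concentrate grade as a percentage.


36.6909%

Grade = (metal in concentrate / concentrate mass) * 100
= (100.9 / 275) * 100
= 0.3669090909 * 100
= 36.6909%


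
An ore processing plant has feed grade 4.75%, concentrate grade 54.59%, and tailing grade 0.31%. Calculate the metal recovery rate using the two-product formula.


94.0075%

Using the two-product formula:
R = 100 * c * (f - t) / (f * (c - t))
Numerator = 100 * 54.59 * (4.75 - 0.31)
= 100 * 54.59 * 4.44
= 24237.96
Denominator = 4.75 * (54.59 - 0.31)
= 4.75 * 54.28
= 257.83
R = 24237.96 / 257.83
= 94.0075%


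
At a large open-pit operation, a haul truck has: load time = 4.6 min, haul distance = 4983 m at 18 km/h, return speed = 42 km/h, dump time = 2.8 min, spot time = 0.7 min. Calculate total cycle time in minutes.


31.8286 min

Convert haul speed to m/min: 18 * 1000/60 = 300 m/min
Haul time = 4983 / 300 = 16.61 min
Convert return speed to m/min: 42 * 1000/60 = 700 m/min
Return time = 4983 / 700 = 7.118571429 min
Total cycle time:
= 4.6 + 16.61 + 2.8 + 7.118571429 + 0.7
= 31.8286 min


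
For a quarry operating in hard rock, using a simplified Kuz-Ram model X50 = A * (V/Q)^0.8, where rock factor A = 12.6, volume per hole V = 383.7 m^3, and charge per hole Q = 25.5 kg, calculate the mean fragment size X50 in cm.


Compute V/Q:
V/Q = 383.7 / 25.5 = 15.04705882
Raise to the power 0.8:
(V/Q)^0.8 = 15.04705882^0.8 = 8.749057988
Multiply by A:
X50 = 12.6 * 8.749057988
= 110.2381 cm

110.2381 cm


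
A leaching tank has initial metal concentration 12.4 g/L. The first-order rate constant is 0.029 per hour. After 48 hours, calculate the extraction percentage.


Compute the exponent:
-k * t = -0.029 * 48 = -1.392
Remaining concentration:
C = 12.4 * exp(-1.392)
= 12.4 * 0.2485776518
= 3.082362883 g/L
Extracted = 12.4 - 3.082362883 = 9.317637117 g/L
Extraction % = 9.317637117 / 12.4 * 100
= 75.1422%

75.1422%


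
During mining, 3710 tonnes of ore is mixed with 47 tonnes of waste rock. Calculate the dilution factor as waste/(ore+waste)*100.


Total material = ore + waste
= 3710 + 47 = 3757 tonnes
Dilution = waste / total * 100
= 47 / 3757 * 100
= 0.01250998137 * 100
= 1.251%

1.251%


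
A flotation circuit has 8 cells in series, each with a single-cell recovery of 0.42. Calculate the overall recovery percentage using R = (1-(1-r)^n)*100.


98.7194%

Complement of single-cell recovery:
1 - r = 1 - 0.42 = 0.58
Raise to power n:
(1 - r)^8 = 0.58^8 = 0.01280630817
Overall recovery:
R = (1 - 0.01280630817) * 100
= 98.7194%


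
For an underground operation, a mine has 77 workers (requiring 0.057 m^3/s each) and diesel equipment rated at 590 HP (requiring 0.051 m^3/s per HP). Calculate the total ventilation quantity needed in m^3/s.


34.479 m^3/s

Airflow for workers:
Q_people = 77 * 0.057 = 4.389 m^3/s
Airflow for diesel equipment:
Q_diesel = 590 * 0.051 = 30.09 m^3/s
Total ventilation:
Q_total = 4.389 + 30.09
= 34.479 m^3/s


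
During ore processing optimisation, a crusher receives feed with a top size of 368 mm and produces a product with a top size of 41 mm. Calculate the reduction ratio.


8.9756

Reduction ratio = feed size / product size
= 368 / 41
= 8.9756


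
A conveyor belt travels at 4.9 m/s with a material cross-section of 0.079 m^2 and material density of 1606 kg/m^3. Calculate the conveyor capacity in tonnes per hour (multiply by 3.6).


2238.0574 t/h

Volumetric flow = speed * area
= 4.9 * 0.079 = 0.3871 m^3/s
Mass flow = volumetric * density
= 0.3871 * 1606 = 621.6826 kg/s
Convert to t/h: multiply by 3.6
Capacity = 621.6826 * 3.6
= 2238.0574 t/h


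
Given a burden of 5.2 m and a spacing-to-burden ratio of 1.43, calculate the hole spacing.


7.436 m

Spacing = burden * ratio
= 5.2 * 1.43
= 7.436 m


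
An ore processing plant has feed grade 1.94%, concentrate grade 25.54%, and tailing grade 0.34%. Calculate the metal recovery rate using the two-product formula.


83.587%

Using the two-product formula:
R = 100 * c * (f - t) / (f * (c - t))
Numerator = 100 * 25.54 * (1.94 - 0.34)
= 100 * 25.54 * 1.6
= 4086.4
Denominator = 1.94 * (25.54 - 0.34)
= 1.94 * 25.2
= 48.888
R = 4086.4 / 48.888
= 83.587%


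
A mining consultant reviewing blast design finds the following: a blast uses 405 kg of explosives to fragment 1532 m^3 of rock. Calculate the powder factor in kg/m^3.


Powder factor = explosive mass / rock volume
= 405 / 1532
= 0.2644 kg/m^3

0.2644 kg/m^3


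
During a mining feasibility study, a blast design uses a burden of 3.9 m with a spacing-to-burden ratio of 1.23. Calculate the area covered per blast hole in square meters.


18.7083 m^2

First, find the spacing:
Spacing = burden * ratio = 3.9 * 1.23
= 4.797 m
Then, calculate the area:
Area = burden * spacing = 3.9 * 4.797
= 18.7083 m^2


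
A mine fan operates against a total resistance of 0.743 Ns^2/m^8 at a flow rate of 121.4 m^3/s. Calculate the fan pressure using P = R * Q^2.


Compute Q^2:
Q^2 = 121.4^2 = 14737.96
Compute pressure:
P = R * Q^2 = 0.743 * 14737.96
= 10950.3043 Pa

10950.3043 Pa


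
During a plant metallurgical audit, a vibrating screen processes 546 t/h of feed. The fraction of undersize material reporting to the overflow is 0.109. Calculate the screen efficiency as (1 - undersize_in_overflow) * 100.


89.1%

Screen efficiency = (1 - fraction of undersize in overflow) * 100
= (1 - 0.109) * 100
= 0.891 * 100
= 89.1%


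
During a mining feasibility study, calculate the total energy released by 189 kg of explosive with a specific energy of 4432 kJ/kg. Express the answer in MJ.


837.648 MJ

Energy = mass * specific_energy / 1000
= 189 * 4432 / 1000
= 837648 / 1000
= 837.648 MJ


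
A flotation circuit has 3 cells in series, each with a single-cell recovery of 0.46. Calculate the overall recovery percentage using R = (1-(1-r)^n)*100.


Complement of single-cell recovery:
1 - r = 1 - 0.46 = 0.54
Raise to power n:
(1 - r)^3 = 0.54^3 = 0.157464
Overall recovery:
R = (1 - 0.157464) * 100
= 84.2536%

84.2536%


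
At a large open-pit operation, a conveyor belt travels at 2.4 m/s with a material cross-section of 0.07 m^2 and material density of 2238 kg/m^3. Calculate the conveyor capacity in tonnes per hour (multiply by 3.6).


1353.5424 t/h

Volumetric flow = speed * area
= 2.4 * 0.07 = 0.168 m^3/s
Mass flow = volumetric * density
= 0.168 * 2238 = 375.984 kg/s
Convert to t/h: multiply by 3.6
Capacity = 375.984 * 3.6
= 1353.5424 t/h


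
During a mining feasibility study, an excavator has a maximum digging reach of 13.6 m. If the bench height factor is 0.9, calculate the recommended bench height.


12.24 m

Bench height = reach * factor
= 13.6 * 0.9
= 12.24 m


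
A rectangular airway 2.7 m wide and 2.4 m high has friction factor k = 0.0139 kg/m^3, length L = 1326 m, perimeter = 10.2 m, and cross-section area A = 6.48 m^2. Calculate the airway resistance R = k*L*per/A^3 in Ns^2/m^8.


0.6909 Ns^2/m^8

Compute the numerator:
k * L * per = 0.0139 * 1326 * 10.2
= 188.00028
Compute the denominator:
A^3 = 6.48^3 = 272.097792
Resistance:
R = 188.00028 / 272.097792
= 0.6909 Ns^2/m^8


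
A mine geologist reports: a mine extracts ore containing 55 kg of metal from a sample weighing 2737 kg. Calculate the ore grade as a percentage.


Ore grade = (metal mass / ore mass) * 100
= (55 / 2737) * 100
= 0.02009499452 * 100
= 2.0095%

2.0095%


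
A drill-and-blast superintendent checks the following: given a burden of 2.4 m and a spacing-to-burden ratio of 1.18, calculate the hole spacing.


2.832 m

Spacing = burden * ratio
= 2.4 * 1.18
= 2.832 m


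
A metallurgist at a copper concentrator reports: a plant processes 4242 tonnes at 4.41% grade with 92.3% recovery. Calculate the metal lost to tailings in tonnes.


14.4046 tonnes

Total metal in feed:
= 4242 * 4.41 / 100 = 187.0722 tonnes
Metal recovered:
= 187.0722 * 92.3 / 100 = 172.6676406 tonnes
Metal lost to tailings:
= 187.0722 - 172.6676406
= 14.4046 tonnes


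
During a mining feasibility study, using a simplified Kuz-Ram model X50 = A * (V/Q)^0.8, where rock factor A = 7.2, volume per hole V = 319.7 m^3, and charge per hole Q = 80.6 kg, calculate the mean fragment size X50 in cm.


Compute V/Q:
V/Q = 319.7 / 80.6 = 3.966501241
Raise to the power 0.8:
(V/Q)^0.8 = 3.966501241^0.8 = 3.011106217
Multiply by A:
X50 = 7.2 * 3.011106217
= 21.68 cm

21.68 cm


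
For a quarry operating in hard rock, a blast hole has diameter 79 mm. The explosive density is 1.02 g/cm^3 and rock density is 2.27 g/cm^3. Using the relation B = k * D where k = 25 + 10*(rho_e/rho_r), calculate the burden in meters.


First, compute k:
rho_e / rho_r = 1.02 / 2.27 = 0.449339207
k = 25 + 10 * 0.449339207 = 29.49339207
Then, compute burden:
B = k * D / 1000 = 29.49339207 * 79 / 1000
= 2329.977974 / 1000
= 2.33 m

2.33 m


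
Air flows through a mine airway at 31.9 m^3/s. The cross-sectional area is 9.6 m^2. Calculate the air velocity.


Velocity = flow rate / cross-sectional area
= 31.9 / 9.6
= 3.3229 m/s

3.3229 m/s


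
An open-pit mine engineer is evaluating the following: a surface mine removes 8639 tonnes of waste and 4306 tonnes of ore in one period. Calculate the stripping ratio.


2.0063

Stripping ratio = waste tonnage / ore tonnage
= 8639 / 4306
= 2.0063


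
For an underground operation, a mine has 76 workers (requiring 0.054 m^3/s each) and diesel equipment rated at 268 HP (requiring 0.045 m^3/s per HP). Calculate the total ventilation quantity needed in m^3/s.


16.164 m^3/s

Airflow for workers:
Q_people = 76 * 0.054 = 4.104 m^3/s
Airflow for diesel equipment:
Q_diesel = 268 * 0.045 = 12.06 m^3/s
Total ventilation:
Q_total = 4.104 + 12.06
= 16.164 m^3/s


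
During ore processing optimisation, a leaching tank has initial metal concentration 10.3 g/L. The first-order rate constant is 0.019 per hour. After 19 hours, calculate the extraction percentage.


Compute the exponent:
-k * t = -0.019 * 19 = -0.361
Remaining concentration:
C = 10.3 * exp(-0.361)
= 10.3 * 0.6969789985
= 7.178883684 g/L
Extracted = 10.3 - 7.178883684 = 3.121116316 g/L
Extraction % = 3.121116316 / 10.3 * 100
= 30.3021%

30.3021%


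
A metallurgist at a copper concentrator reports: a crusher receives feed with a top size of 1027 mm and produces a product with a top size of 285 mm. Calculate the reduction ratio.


Reduction ratio = feed size / product size
= 1027 / 285
= 3.6035

3.6035


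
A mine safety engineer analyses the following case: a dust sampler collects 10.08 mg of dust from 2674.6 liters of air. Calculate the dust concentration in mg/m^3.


Convert liters to m^3: 1 m^3 = 1000 L
Concentration = mass / volume * 1000
= 10.08 / 2674.6 * 1000
= 0.003768787856 * 1000
= 3.7688 mg/m^3

3.7688 mg/m^3


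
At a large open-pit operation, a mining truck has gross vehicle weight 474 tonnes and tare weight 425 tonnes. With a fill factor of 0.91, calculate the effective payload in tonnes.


44.59 tonnes

Maximum payload = gross - tare
= 474 - 425 = 49 tonnes
Effective payload = max payload * fill factor
= 49 * 0.91
= 44.59 tonnes


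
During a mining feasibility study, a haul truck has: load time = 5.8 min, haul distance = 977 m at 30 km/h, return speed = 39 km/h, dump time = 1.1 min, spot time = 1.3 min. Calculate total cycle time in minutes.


11.6571 min

Convert haul speed to m/min: 30 * 1000/60 = 500 m/min
Haul time = 977 / 500 = 1.954 min
Convert return speed to m/min: 39 * 1000/60 = 650 m/min
Return time = 977 / 650 = 1.503076923 min
Total cycle time:
= 5.8 + 1.954 + 1.1 + 1.503076923 + 1.3
= 11.6571 min


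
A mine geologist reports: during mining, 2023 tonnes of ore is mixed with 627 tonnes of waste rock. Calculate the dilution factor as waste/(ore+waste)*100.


23.6604%

Total material = ore + waste
= 2023 + 627 = 2650 tonnes
Dilution = waste / total * 100
= 627 / 2650 * 100
= 0.2366037736 * 100
= 23.6604%


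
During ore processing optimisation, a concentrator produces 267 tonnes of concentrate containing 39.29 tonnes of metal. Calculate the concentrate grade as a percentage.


Grade = (metal in concentrate / concentrate mass) * 100
= (39.29 / 267) * 100
= 0.1471535581 * 100
= 14.7154%

14.7154%


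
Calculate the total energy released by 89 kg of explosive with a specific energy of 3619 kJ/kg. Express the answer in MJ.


Energy = mass * specific_energy / 1000
= 89 * 3619 / 1000
= 322091 / 1000
= 322.091 MJ

322.091 MJ


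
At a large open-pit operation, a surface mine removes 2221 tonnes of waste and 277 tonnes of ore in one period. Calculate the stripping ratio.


Stripping ratio = waste tonnage / ore tonnage
= 2221 / 277
= 8.0181

8.0181


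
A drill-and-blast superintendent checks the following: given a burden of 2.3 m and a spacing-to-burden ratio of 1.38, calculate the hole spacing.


Spacing = burden * ratio
= 2.3 * 1.38
= 3.174 m

3.174 m


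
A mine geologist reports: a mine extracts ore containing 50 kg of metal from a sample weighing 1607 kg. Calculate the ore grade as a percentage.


Ore grade = (metal mass / ore mass) * 100
= (50 / 1607) * 100
= 0.03111387679 * 100
= 3.1114%

3.1114%


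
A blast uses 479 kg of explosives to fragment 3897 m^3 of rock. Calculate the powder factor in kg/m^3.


Powder factor = explosive mass / rock volume
= 479 / 3897
= 0.1229 kg/m^3

0.1229 kg/m^3


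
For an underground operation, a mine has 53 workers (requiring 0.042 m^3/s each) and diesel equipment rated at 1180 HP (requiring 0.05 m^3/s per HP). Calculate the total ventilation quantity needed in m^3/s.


Airflow for workers:
Q_people = 53 * 0.042 = 2.226 m^3/s
Airflow for diesel equipment:
Q_diesel = 1180 * 0.05 = 59.0 m^3/s
Total ventilation:
Q_total = 2.226 + 59.0
= 61.226 m^3/s

61.226 m^3/s


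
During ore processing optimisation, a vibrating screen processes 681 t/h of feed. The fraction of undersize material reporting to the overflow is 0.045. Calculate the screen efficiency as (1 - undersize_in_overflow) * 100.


Screen efficiency = (1 - fraction of undersize in overflow) * 100
= (1 - 0.045) * 100
= 0.955 * 100
= 95.5%

95.5%


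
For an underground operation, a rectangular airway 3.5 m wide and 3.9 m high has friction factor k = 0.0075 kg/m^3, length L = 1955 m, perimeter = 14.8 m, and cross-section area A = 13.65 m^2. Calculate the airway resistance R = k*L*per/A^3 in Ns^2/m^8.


0.0853 Ns^2/m^8

Compute the numerator:
k * L * per = 0.0075 * 1955 * 14.8
= 217.005
Compute the denominator:
A^3 = 13.65^3 = 2543.302125
Resistance:
R = 217.005 / 2543.302125
= 0.0853 Ns^2/m^8


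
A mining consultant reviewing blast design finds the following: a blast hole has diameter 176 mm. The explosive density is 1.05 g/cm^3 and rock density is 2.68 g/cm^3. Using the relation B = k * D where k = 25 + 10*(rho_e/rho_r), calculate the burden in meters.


First, compute k:
rho_e / rho_r = 1.05 / 2.68 = 0.3917910448
k = 25 + 10 * 0.3917910448 = 28.91791045
Then, compute burden:
B = k * D / 1000 = 28.91791045 * 176 / 1000
= 5089.552239 / 1000
= 5.0896 m

5.0896 m


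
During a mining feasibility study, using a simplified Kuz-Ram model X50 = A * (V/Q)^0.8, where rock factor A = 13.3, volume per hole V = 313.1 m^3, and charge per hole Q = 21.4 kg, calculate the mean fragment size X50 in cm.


Compute V/Q:
V/Q = 313.1 / 21.4 = 14.63084112
Raise to the power 0.8:
(V/Q)^0.8 = 14.63084112^0.8 = 8.554909811
Multiply by A:
X50 = 13.3 * 8.554909811
= 113.7803 cm

113.7803 cm


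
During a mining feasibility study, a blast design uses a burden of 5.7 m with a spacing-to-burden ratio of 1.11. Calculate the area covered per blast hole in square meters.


First, find the spacing:
Spacing = burden * ratio = 5.7 * 1.11
= 6.327 m
Then, calculate the area:
Area = burden * spacing = 5.7 * 6.327
= 36.0639 m^2

36.0639 m^2


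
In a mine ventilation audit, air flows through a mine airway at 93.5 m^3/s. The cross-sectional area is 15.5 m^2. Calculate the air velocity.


Velocity = flow rate / cross-sectional area
= 93.5 / 15.5
= 6.0323 m/s

6.0323 m/s


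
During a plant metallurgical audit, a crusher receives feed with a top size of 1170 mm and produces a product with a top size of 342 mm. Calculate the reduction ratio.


Reduction ratio = feed size / product size
= 1170 / 342
= 3.4211

3.4211


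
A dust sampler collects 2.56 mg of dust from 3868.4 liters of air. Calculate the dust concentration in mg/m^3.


0.6618 mg/m^3

Convert liters to m^3: 1 m^3 = 1000 L
Concentration = mass / volume * 1000
= 2.56 / 3868.4 * 1000
= 0.000661772309 * 1000
= 0.6618 mg/m^3


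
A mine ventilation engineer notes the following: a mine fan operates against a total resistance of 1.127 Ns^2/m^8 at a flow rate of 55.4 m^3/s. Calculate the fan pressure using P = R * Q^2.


3458.9433 Pa

Compute Q^2:
Q^2 = 55.4^2 = 3069.16
Compute pressure:
P = R * Q^2 = 1.127 * 3069.16
= 3458.9433 Pa


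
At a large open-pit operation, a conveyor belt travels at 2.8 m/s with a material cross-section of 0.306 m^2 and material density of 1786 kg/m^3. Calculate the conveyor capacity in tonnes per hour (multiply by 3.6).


Volumetric flow = speed * area
= 2.8 * 0.306 = 0.8568 m^3/s
Mass flow = volumetric * density
= 0.8568 * 1786 = 1530.2448 kg/s
Convert to t/h: multiply by 3.6
Capacity = 1530.2448 * 3.6
= 5508.8813 t/h

5508.8813 t/h


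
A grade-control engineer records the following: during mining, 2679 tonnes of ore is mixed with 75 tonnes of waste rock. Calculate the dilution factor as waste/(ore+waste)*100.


2.7233%

Total material = ore + waste
= 2679 + 75 = 2754 tonnes
Dilution = waste / total * 100
= 75 / 2754 * 100
= 0.02723311547 * 100
= 2.7233%


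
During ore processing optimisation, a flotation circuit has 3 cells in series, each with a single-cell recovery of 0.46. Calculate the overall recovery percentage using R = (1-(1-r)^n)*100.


84.2536%

Complement of single-cell recovery:
1 - r = 1 - 0.46 = 0.54
Raise to power n:
(1 - r)^3 = 0.54^3 = 0.157464
Overall recovery:
R = (1 - 0.157464) * 100
= 84.2536%


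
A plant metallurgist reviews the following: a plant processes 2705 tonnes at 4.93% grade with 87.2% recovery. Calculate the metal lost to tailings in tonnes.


17.0696 tonnes

Total metal in feed:
= 2705 * 4.93 / 100 = 133.3565 tonnes
Metal recovered:
= 133.3565 * 87.2 / 100 = 116.286868 tonnes
Metal lost to tailings:
= 133.3565 - 116.286868
= 17.0696 tonnes


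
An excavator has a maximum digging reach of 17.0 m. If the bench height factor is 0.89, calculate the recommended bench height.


Bench height = reach * factor
= 17.0 * 0.89
= 15.13 m

15.13 m


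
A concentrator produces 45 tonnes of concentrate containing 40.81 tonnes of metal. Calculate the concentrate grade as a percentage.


Grade = (metal in concentrate / concentrate mass) * 100
= (40.81 / 45) * 100
= 0.9068888889 * 100
= 90.6889%

90.6889%


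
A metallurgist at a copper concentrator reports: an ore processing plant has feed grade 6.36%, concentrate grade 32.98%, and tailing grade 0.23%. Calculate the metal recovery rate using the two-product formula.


Using the two-product formula:
R = 100 * c * (f - t) / (f * (c - t))
Numerator = 100 * 32.98 * (6.36 - 0.23)
= 100 * 32.98 * 6.13
= 20216.74
Denominator = 6.36 * (32.98 - 0.23)
= 6.36 * 32.75
= 208.29
R = 20216.74 / 208.29
= 97.0605%

97.0605%


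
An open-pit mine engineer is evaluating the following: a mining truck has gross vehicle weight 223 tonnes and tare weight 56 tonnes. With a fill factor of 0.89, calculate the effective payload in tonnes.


Maximum payload = gross - tare
= 223 - 56 = 167 tonnes
Effective payload = max payload * fill factor
= 167 * 0.89
= 148.63 tonnes

148.63 tonnes


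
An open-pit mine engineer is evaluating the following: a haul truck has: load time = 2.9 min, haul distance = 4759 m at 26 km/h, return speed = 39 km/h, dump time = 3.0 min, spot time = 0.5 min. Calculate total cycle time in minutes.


24.7038 min

Convert haul speed to m/min: 26 * 1000/60 = 433.3333333 m/min
Haul time = 4759 / 433.3333333 = 10.98230769 min
Convert return speed to m/min: 39 * 1000/60 = 650 m/min
Return time = 4759 / 650 = 7.321538462 min
Total cycle time:
= 2.9 + 10.98230769 + 3.0 + 7.321538462 + 0.5
= 24.7038 min


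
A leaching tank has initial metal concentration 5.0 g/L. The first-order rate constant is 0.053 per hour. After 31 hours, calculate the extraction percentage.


80.6601%

Compute the exponent:
-k * t = -0.053 * 31 = -1.643
Remaining concentration:
C = 5.0 * exp(-1.643)
= 5.0 * 0.1933989742
= 0.966994871 g/L
Extracted = 5.0 - 0.966994871 = 4.033005129 g/L
Extraction % = 4.033005129 / 5.0 * 100
= 80.6601%


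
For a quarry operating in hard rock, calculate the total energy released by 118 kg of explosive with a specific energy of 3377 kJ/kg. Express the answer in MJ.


398.486 MJ

Energy = mass * specific_energy / 1000
= 118 * 3377 / 1000
= 398486 / 1000
= 398.486 MJ


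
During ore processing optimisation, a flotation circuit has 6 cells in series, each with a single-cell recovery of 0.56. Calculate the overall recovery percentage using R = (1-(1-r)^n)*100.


Complement of single-cell recovery:
1 - r = 1 - 0.56 = 0.44
Raise to power n:
(1 - r)^6 = 0.44^6 = 0.007256313856
Overall recovery:
R = (1 - 0.007256313856) * 100
= 99.2744%

99.2744%


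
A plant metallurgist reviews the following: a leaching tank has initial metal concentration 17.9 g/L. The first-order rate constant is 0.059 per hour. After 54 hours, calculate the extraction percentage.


Compute the exponent:
-k * t = -0.059 * 54 = -3.186
Remaining concentration:
C = 17.9 * exp(-3.186)
= 17.9 * 0.04133688824
= 0.7399302994 g/L
Extracted = 17.9 - 0.7399302994 = 17.1600697 g/L
Extraction % = 17.1600697 / 17.9 * 100
= 95.8663%

95.8663%


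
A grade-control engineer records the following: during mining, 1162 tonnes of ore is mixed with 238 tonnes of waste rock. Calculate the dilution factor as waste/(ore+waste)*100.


17.0%

Total material = ore + waste
= 1162 + 238 = 1400 tonnes
Dilution = waste / total * 100
= 238 / 1400 * 100
= 0.17 * 100
= 17.0%


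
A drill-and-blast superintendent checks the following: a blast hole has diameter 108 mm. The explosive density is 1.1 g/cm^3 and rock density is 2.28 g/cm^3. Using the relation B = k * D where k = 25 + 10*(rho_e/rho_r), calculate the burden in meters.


3.2211 m

First, compute k:
rho_e / rho_r = 1.1 / 2.28 = 0.4824561404
k = 25 + 10 * 0.4824561404 = 29.8245614
Then, compute burden:
B = k * D / 1000 = 29.8245614 * 108 / 1000
= 3221.052632 / 1000
= 3.2211 m


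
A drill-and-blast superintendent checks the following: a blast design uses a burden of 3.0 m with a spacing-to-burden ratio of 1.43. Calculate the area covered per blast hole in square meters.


12.87 m^2

First, find the spacing:
Spacing = burden * ratio = 3.0 * 1.43
= 4.29 m
Then, calculate the area:
Area = burden * spacing = 3.0 * 4.29
= 12.87 m^2


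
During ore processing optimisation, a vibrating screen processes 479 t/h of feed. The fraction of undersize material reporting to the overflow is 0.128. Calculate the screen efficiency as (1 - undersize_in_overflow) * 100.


Screen efficiency = (1 - fraction of undersize in overflow) * 100
= (1 - 0.128) * 100
= 0.872 * 100
= 87.2%

87.2%


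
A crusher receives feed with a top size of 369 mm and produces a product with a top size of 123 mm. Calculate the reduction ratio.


3.0

Reduction ratio = feed size / product size
= 369 / 123
= 3.0


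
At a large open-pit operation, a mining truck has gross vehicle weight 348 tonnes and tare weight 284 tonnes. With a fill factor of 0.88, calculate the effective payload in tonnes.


Maximum payload = gross - tare
= 348 - 284 = 64 tonnes
Effective payload = max payload * fill factor
= 64 * 0.88
= 56.32 tonnes

56.32 tonnes


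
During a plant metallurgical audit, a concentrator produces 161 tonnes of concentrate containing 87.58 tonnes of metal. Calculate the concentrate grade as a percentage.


54.3975%

Grade = (metal in concentrate / concentrate mass) * 100
= (87.58 / 161) * 100
= 0.5439751553 * 100
= 54.3975%


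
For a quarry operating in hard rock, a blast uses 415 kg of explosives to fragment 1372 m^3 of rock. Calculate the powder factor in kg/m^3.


Powder factor = explosive mass / rock volume
= 415 / 1372
= 0.3025 kg/m^3

0.3025 kg/m^3


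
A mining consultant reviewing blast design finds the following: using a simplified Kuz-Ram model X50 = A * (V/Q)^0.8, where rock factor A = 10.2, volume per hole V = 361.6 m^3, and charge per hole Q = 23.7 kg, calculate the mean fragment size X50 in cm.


90.2369 cm

Compute V/Q:
V/Q = 361.6 / 23.7 = 15.25738397
Raise to the power 0.8:
(V/Q)^0.8 = 15.25738397^0.8 = 8.846756231
Multiply by A:
X50 = 10.2 * 8.846756231
= 90.2369 cm


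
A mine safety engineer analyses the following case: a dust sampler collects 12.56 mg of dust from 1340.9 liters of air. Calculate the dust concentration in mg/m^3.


9.3668 mg/m^3

Convert liters to m^3: 1 m^3 = 1000 L
Concentration = mass / volume * 1000
= 12.56 / 1340.9 * 1000
= 0.009366843165 * 1000
= 9.3668 mg/m^3


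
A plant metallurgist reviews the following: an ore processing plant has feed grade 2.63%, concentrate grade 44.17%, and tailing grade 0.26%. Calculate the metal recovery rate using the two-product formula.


90.6477%

Using the two-product formula:
R = 100 * c * (f - t) / (f * (c - t))
Numerator = 100 * 44.17 * (2.63 - 0.26)
= 100 * 44.17 * 2.37
= 10468.29
Denominator = 2.63 * (44.17 - 0.26)
= 2.63 * 43.91
= 115.4833
R = 10468.29 / 115.4833
= 90.6477%


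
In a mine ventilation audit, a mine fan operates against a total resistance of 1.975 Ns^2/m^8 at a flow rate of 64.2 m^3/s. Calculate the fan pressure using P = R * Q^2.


8140.239 Pa

Compute Q^2:
Q^2 = 64.2^2 = 4121.64
Compute pressure:
P = R * Q^2 = 1.975 * 4121.64
= 8140.239 Pa


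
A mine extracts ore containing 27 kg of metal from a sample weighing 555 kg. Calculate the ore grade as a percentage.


Ore grade = (metal mass / ore mass) * 100
= (27 / 555) * 100
= 0.04864864865 * 100
= 4.8649%

4.8649%


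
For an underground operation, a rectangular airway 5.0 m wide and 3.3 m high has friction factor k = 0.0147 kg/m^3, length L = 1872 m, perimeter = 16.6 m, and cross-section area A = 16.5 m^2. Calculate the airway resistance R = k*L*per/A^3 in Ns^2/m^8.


Compute the numerator:
k * L * per = 0.0147 * 1872 * 16.6
= 456.80544
Compute the denominator:
A^3 = 16.5^3 = 4492.125
Resistance:
R = 456.80544 / 4492.125
= 0.1017 Ns^2/m^8

0.1017 Ns^2/m^8


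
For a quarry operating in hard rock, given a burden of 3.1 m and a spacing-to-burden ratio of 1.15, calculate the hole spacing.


Spacing = burden * ratio
= 3.1 * 1.15
= 3.565 m

3.565 m


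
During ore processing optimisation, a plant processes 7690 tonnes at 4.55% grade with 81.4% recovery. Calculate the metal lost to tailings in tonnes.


Total metal in feed:
= 7690 * 4.55 / 100 = 349.895 tonnes
Metal recovered:
= 349.895 * 81.4 / 100 = 284.81453 tonnes
Metal lost to tailings:
= 349.895 - 284.81453
= 65.0805 tonnes

65.0805 tonnes


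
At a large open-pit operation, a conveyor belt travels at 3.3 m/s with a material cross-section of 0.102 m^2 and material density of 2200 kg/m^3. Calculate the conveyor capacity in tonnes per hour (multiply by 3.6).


2665.872 t/h

Volumetric flow = speed * area
= 3.3 * 0.102 = 0.3366 m^3/s
Mass flow = volumetric * density
= 0.3366 * 2200 = 740.52 kg/s
Convert to t/h: multiply by 3.6
Capacity = 740.52 * 3.6
= 2665.872 t/h


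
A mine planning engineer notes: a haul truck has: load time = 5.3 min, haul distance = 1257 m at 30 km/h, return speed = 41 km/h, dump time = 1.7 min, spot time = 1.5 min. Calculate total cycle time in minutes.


12.8535 min

Convert haul speed to m/min: 30 * 1000/60 = 500 m/min
Haul time = 1257 / 500 = 2.514 min
Convert return speed to m/min: 41 * 1000/60 = 683.3333333 m/min
Return time = 1257 / 683.3333333 = 1.839512195 min
Total cycle time:
= 5.3 + 2.514 + 1.7 + 1.839512195 + 1.5
= 12.8535 min


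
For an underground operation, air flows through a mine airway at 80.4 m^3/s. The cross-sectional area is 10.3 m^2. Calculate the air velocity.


7.8058 m/s

Velocity = flow rate / cross-sectional area
= 80.4 / 10.3
= 7.8058 m/s


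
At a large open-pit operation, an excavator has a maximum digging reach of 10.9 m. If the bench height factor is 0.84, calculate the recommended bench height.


Bench height = reach * factor
= 10.9 * 0.84
= 9.156 m

9.156 m


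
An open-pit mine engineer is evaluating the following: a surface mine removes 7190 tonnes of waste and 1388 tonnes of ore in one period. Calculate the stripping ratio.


Stripping ratio = waste tonnage / ore tonnage
= 7190 / 1388
= 5.1801

5.1801


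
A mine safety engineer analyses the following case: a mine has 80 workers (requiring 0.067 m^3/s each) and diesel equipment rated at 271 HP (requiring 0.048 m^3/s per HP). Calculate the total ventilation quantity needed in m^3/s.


18.368 m^3/s

Airflow for workers:
Q_people = 80 * 0.067 = 5.36 m^3/s
Airflow for diesel equipment:
Q_diesel = 271 * 0.048 = 13.008 m^3/s
Total ventilation:
Q_total = 5.36 + 13.008
= 18.368 m^3/s


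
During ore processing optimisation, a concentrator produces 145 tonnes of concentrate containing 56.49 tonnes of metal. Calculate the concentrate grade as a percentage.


Grade = (metal in concentrate / concentrate mass) * 100
= (56.49 / 145) * 100
= 0.3895862069 * 100
= 38.9586%

38.9586%


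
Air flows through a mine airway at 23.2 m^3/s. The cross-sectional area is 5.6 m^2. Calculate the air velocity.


4.1429 m/s

Velocity = flow rate / cross-sectional area
= 23.2 / 5.6
= 4.1429 m/s


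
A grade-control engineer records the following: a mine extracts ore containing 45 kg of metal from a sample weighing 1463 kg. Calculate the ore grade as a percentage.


Ore grade = (metal mass / ore mass) * 100
= (45 / 1463) * 100
= 0.03075871497 * 100
= 3.0759%

3.0759%


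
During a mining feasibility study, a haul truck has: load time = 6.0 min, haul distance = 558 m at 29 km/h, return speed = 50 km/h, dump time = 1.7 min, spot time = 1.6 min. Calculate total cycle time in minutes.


11.1241 min

Convert haul speed to m/min: 29 * 1000/60 = 483.3333333 m/min
Haul time = 558 / 483.3333333 = 1.154482759 min
Convert return speed to m/min: 50 * 1000/60 = 833.3333333 m/min
Return time = 558 / 833.3333333 = 0.6696 min
Total cycle time:
= 6.0 + 1.154482759 + 1.7 + 0.6696 + 1.6
= 11.1241 min


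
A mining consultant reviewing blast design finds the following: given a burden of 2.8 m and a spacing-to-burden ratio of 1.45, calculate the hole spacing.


Spacing = burden * ratio
= 2.8 * 1.45
= 4.06 m

4.06 m


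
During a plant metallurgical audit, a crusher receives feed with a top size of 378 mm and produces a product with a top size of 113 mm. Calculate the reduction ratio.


Reduction ratio = feed size / product size
= 378 / 113
= 3.3451

3.3451


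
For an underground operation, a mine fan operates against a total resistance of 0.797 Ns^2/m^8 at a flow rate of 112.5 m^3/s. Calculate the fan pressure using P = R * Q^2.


Compute Q^2:
Q^2 = 112.5^2 = 12656.25
Compute pressure:
P = R * Q^2 = 0.797 * 12656.25
= 10087.0313 Pa

10087.0313 Pa


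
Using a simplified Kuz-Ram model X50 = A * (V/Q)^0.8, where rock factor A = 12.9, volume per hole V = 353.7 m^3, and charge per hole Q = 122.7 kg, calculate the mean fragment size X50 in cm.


30.09 cm

Compute V/Q:
V/Q = 353.7 / 122.7 = 2.882640587
Raise to the power 0.8:
(V/Q)^0.8 = 2.882640587^0.8 = 2.332557711
Multiply by A:
X50 = 12.9 * 2.332557711
= 30.09 cm


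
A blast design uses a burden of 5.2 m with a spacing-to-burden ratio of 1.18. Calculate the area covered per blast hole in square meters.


First, find the spacing:
Spacing = burden * ratio = 5.2 * 1.18
= 6.136 m
Then, calculate the area:
Area = burden * spacing = 5.2 * 6.136
= 31.9072 m^2

31.9072 m^2


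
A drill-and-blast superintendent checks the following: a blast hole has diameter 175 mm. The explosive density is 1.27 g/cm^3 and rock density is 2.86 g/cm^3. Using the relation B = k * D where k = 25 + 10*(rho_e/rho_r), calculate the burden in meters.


5.1521 m

First, compute k:
rho_e / rho_r = 1.27 / 2.86 = 0.4440559441
k = 25 + 10 * 0.4440559441 = 29.44055944
Then, compute burden:
B = k * D / 1000 = 29.44055944 * 175 / 1000
= 5152.097902 / 1000
= 5.1521 m


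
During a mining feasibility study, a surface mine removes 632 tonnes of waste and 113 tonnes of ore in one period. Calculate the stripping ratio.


5.5929

Stripping ratio = waste tonnage / ore tonnage
= 632 / 113
= 5.5929


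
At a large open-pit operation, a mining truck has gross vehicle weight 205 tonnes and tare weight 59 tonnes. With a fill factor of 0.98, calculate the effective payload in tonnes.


143.08 tonnes

Maximum payload = gross - tare
= 205 - 59 = 146 tonnes
Effective payload = max payload * fill factor
= 146 * 0.98
= 143.08 tonnes


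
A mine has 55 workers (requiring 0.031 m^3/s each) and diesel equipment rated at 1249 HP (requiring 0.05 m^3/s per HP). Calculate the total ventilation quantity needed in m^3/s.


64.155 m^3/s

Airflow for workers:
Q_people = 55 * 0.031 = 1.705 m^3/s
Airflow for diesel equipment:
Q_diesel = 1249 * 0.05 = 62.45 m^3/s
Total ventilation:
Q_total = 1.705 + 62.45
= 64.155 m^3/s


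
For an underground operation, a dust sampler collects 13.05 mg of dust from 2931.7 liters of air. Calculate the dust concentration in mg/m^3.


4.4513 mg/m^3

Convert liters to m^3: 1 m^3 = 1000 L
Concentration = mass / volume * 1000
= 13.05 / 2931.7 * 1000
= 0.004451342225 * 1000
= 4.4513 mg/m^3


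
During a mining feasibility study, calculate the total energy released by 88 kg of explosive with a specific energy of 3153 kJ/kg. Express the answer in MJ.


277.464 MJ

Energy = mass * specific_energy / 1000
= 88 * 3153 / 1000
= 277464 / 1000
= 277.464 MJ


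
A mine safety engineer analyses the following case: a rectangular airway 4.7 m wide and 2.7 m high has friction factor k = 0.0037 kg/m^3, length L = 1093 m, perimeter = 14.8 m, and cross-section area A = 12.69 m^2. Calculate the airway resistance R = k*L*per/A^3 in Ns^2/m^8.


0.0293 Ns^2/m^8

Compute the numerator:
k * L * per = 0.0037 * 1093 * 14.8
= 59.85268
Compute the denominator:
A^3 = 12.69^3 = 2043.548109
Resistance:
R = 59.85268 / 2043.548109
= 0.0293 Ns^2/m^8


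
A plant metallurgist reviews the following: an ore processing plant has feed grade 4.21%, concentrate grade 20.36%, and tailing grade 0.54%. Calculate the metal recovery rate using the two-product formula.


89.5485%

Using the two-product formula:
R = 100 * c * (f - t) / (f * (c - t))
Numerator = 100 * 20.36 * (4.21 - 0.54)
= 100 * 20.36 * 3.67
= 7472.12
Denominator = 4.21 * (20.36 - 0.54)
= 4.21 * 19.82
= 83.4422
R = 7472.12 / 83.4422
= 89.5485%


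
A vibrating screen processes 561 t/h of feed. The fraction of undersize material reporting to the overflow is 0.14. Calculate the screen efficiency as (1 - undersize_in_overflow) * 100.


Screen efficiency = (1 - fraction of undersize in overflow) * 100
= (1 - 0.14) * 100
= 0.86 * 100
= 86.0%

86.0%


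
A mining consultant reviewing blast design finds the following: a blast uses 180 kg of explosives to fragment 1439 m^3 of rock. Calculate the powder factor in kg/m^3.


Powder factor = explosive mass / rock volume
= 180 / 1439
= 0.1251 kg/m^3

0.1251 kg/m^3
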